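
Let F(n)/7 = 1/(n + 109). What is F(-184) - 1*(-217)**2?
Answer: -3531682/75 ≈ -47089.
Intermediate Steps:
F(n) = 7/(109 + n) (F(n) = 7/(n + 109) = 7/(109 + n))
F(-184) - 1*(-217)**2 = 7/(109 - 184) - 1*(-217)**2 = 7/(-75) - 1*47089 = 7*(-1/75) - 47089 = -7/75 - 47089 = -3531682/75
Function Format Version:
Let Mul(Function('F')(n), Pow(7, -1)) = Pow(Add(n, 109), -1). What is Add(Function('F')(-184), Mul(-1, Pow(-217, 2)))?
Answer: Rational(-3531682, 75) ≈ -47089.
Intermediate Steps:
Function('F')(n) = Mul(7, Pow(Add(109, n), -1)) (Function('F')(n) = Mul(7, Pow(Add(n, 109), -1)) = Mul(7, Pow(Add(109, n), -1)))
Add(Function('F')(-184), Mul(-1, Pow(-217, 2))) = Add(Mul(7, Pow(Add(109, -184), -1)), Mul(-1, Pow(-217, 2))) = Add(Mul(7, Pow(-75, -1)), Mul(-1, 47089)) = Add(Mul(7, Rational(-1, 75)), -47089) = Add(Rational(-7, 75), -47089) = Rational(-3531682, 75)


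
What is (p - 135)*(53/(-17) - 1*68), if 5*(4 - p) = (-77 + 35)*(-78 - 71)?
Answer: 8357817/85 ≈ 98327.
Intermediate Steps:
p = -6238/5 (p = 4 - (-77 + 35)*(-78 - 71)/5 = 4 - (-42)*(-149)/5 = 4 - ⅕*6258 = 4 - 6258/5 = -6238/5 ≈ -1247.6)
(p - 135)*(53/(-17) - 1*68) = (-6238/5 - 135)*(53/(-17) - 1*68) = -6913*(53*(-1/17) - 68)/5 = -6913*(-53/17 - 68)/5 = -6913/5*(-1209/17) = 8357817/85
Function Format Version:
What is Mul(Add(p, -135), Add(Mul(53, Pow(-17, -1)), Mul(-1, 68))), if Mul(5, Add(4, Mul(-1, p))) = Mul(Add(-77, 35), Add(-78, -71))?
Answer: Rational(8357817, 85) ≈ 98327.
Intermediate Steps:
p = Rational(-6238, 5) (p = Add(4, Mul(Rational(-1, 5), Mul(Add(-77, 35), Add(-78, -71)))) = Add(4, Mul(Rational(-1, 5), Mul(-42, -149))) = Add(4, Mul(Rational(-1, 5), 6258)) = Add(4, Rational(-6258, 5)) = Rational(-6238, 5) ≈ -1247.6)
Mul(Add(p, -135), Add(Mul(53, Pow(-17, -1)), Mul(-1, 68))) = Mul(Add(Rational(-6238, 5), -135), Add(Mul(53, Pow(-17, -1)), Mul(-1, 68))) = Mul(Rational(-6913, 5), Add(Mul(53, Rational(-1, 17)), -68)) = Mul(Rational(-6913, 5), Add(Rational(-53, 17), -68)) = Mul(Rational(-6913, 5), Rational(-1209, 17)) = Rational(8357817, 85)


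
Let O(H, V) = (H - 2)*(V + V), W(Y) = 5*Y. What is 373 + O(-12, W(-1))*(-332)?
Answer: -46107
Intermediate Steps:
O(H, V) = 2*V*(-2 + H) (O(H, V) = (-2 + H)*(2*V) = 2*V*(-2 + H))
373 + O(-12, W(-1))*(-332) = 373 + (2*(5*(-1))*(-2 - 12))*(-332) = 373 + (2*(-5)*(-14))*(-332) = 373 + 140*(-332) = 373 - 46480 = -46107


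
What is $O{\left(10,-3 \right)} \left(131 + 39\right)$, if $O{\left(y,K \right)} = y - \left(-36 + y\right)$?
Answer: $6120$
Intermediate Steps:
$O{\left(y,K \right)} = 36$ ($O{\left(y,K \right)} = y - \left(-36 + y\right) = 36$)
$O{\left(10,-3 \right)} \left(131 + 39\right) = 36 \left(131 + 39\right) = 36 \cdot 170 = 6120$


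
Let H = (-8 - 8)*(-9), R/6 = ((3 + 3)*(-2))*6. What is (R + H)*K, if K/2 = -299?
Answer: 172224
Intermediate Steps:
R = -432 (R = 6*(((3 + 3)*(-2))*6) = 6*((6*(-2))*6) = 6*(-12*6) = 6*(-72) = -432)
K = -598 (K = 2*(-299) = -598)
H = 144 (H = -16*(-9) = 144)
(R + H)*K = (-432 + 144)*(-598) = -288*(-598) = 172224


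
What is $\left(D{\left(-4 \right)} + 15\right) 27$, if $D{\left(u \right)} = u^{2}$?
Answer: $837$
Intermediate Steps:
$\left(D{\left(-4 \right)} + 15\right) 27 = \left(\left(-4\right)^{2} + 15\right) 27 = \left(16 + 15\right) 27 = 31 \cdot 27 = 837$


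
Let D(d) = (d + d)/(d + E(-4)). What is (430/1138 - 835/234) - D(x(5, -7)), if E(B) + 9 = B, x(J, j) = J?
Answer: -516745/266292 ≈ -1.9405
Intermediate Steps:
E(B) = -9 + B
D(d) = 2*d/(-13 + d) (D(d) = (d + d)/(d + (-9 - 4)) = (2*d)/(d - 13) = (2*d)/(-13 + d) = 2*d/(-13 + d))
(430/1138 - 835/234) - D(x(5, -7)) = (430/1138 - 835/234) - 2*5/(-13 + 5) = (430*(1/1138) - 835*1/234) - 2*5/(-8) = (215/569 - 835/234) - 2*5*(-1)/8 = -424805/133146 - 1*(-5/4) = -424805/133146 + 5/4 = -516745/266292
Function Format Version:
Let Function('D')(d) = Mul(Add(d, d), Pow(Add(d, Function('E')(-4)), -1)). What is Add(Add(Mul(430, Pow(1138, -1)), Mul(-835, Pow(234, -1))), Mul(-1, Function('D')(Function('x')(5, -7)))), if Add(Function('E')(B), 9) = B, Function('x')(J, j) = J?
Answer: Rational(-516745, 266292) ≈ -1.9405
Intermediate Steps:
Function('E')(B) = Add(-9, B)
Function('D')(d) = Mul(2, d, Pow(Add(-13, d), -1)) (Function('D')(d) = Mul(Add(d, d), Pow(Add(d, Add(-9, -4)), -1)) = Mul(Mul(2, d), Pow(Add(d, -13), -1)) = Mul(Mul(2, d), Pow(Add(-13, d), -1)) = Mul(2, d, Pow(Add(-13, d), -1)))
Add(Add(Mul(430, Pow(1138, -1)), Mul(-835, Pow(234, -1))), Mul(-1, Function('D')(Function('x')(5, -7)))) = Add(Add(Mul(430, Pow(1138, -1)), Mul(-835, Pow(234, -1))), Mul(-1, Mul(2, 5, Pow(Add(-13, 5), -1)))) = Add(Add(Mul(430, Rational(1, 1138)), Mul(-835, Rational(1, 234))), Mul(-1, Mul(2, 5, Pow(-8, -1)))) = Add(Add(Rational(215, 569), Rational(-835, 234)), Mul(-1, Mul(2, 5, Rational(-1, 8)))) = Add(Rational(-424805, 133146), Mul(-1, Rational(-5, 4))) = Add(Rational(-424805, 133146), Rational(5, 4)) = Rational(-516745, 266292)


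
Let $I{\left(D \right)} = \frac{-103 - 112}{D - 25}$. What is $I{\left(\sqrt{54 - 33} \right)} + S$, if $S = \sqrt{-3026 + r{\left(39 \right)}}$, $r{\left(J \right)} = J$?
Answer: $\frac{5375}{604} + \frac{215 \sqrt{21}}{604} + i \sqrt{2987} \approx 10.53 + 54.653 i$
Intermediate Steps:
$S = i \sqrt{2987}$ ($S = \sqrt{-3026 + 39} = \sqrt{-2987} = i \sqrt{2987} \approx 54.653 i$)
$I{\left(D \right)} = - \frac{215}{-25 + D}$
$I{\left(\sqrt{54 - 33} \right)} + S = - \frac{215}{-25 + \sqrt{54 - 33}} + i \sqrt{2987} = - \frac{215}{-25 + \sqrt{21}} + i \sqrt{2987}$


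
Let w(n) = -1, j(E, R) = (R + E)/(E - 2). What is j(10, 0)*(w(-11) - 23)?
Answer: -30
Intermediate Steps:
j(E, R) = (E + R)/(-2 + E)
j(10, 0)*(w(-11) - 23) = ((10 + 0)/(-2 + 10))*(-1 - 23) = (10/8)*(-24) = ((⅛)*10)*(-24) = (5/4)*(-24) = -30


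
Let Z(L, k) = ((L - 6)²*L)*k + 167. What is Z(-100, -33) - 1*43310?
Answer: 37035657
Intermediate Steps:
Z(L, k) = 167 + L*k*(-6 + L)² (Z(L, k) = ((-6 + L)²*L)*k + 167 = (L*(-6 + L)²)*k + 167 = L*k*(-6 + L)² + 167 = 167 + L*k*(-6 + L)²)
Z(-100, -33) - 1*43310 = (167 - 100*(-33)*(-6 - 100)²) - 1*43310 = (167 - 100*(-33)*(-106)²) - 43310 = (167 - 100*(-33)*11236) - 43310 = (167 + 37078800) - 43310 = 37078967 - 43310 = 37035657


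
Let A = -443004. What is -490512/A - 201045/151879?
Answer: -93367097/431301311 ≈ -0.21648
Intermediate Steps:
-490512/A - 201045/151879 = -490512/(-443004) - 201045/151879 = -490512*(-1/443004) - 201045*1/151879 = 40876/36917 - 15465/11683 = -93367097/431301311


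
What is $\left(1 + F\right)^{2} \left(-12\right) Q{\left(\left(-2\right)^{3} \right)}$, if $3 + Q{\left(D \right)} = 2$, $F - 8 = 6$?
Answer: $2700$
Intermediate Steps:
$F = 14$ ($F = 8 + 6 = 14$)
$Q{\left(D \right)} = -1$ ($Q{\left(D \right)} = -3 + 2 = -1$)
$\left(1 + F\right)^{2} \left(-12\right) Q{\left(\left(-2\right)^{3} \right)} = \left(1 + 14\right)^{2} \left(-12\right) \left(-1\right) = 15^{2} \left(-12\right) \left(-1\right) = 225 \left(-12\right) \left(-1\right) = \left(-2700\right) \left(-1\right) = 2700$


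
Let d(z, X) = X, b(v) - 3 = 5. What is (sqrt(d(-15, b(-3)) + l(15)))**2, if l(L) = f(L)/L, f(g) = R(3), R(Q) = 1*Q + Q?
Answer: 42/5 ≈ 8.4000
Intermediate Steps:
b(v) = 8 (b(v) = 3 + 5 = 8)
R(Q) = 2*Q (R(Q) = Q + Q = 2*Q)
f(g) = 6 (f(g) = 2*3 = 6)
l(L) = 6/L
(sqrt(d(-15, b(-3)) + l(15)))**2 = (sqrt(8 + 6/15))**2 = (sqrt(8 + 6*(1/15)))**2 = (sqrt(8 + 2/5))**2 = (sqrt(42/5))**2 = (sqrt(210)/5)**2 = 42/5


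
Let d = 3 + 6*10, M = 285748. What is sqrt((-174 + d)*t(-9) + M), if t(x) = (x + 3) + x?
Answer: sqrt(287413) ≈ 536.11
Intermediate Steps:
t(x) = 3 + 2*x (t(x) = (3 + x) + x = 3 + 2*x)
d = 63 (d = 3 + 60 = 63)
sqrt((-174 + d)*t(-9) + M) = sqrt((-174 + 63)*(3 + 2*(-9)) + 285748) = sqrt(-111*(3 - 18) + 285748) = sqrt(-111*(-15) + 285748) = sqrt(1665 + 285748) = sqrt(287413)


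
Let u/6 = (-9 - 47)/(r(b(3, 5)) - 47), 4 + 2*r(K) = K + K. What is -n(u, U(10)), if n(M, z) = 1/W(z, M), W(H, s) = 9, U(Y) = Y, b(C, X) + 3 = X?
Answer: -⅑ ≈ -0.11111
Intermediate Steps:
b(C, X) = -3 + X
r(K) = -2 + K (r(K) = -2 + (K + K)/2 = -2 + (2*K)/2 = -2 + K)
u = 336/47 (u = 6*((-9 - 47)/((-2 + (-3 + 5)) - 47)) = 6*(-56/((-2 + 2) - 47)) = 6*(-56/(0 - 47)) = 6*(-56/(-47)) = 6*(-56*(-1/47)) = 6*(56/47) = 336/47 ≈ 7.1489)
n(M, z) = ⅑ (n(M, z) = 1/9 = ⅑)
-n(u, U(10)) = -1*⅑ = -⅑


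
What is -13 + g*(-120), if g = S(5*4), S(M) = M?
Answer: -2413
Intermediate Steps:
g = 20 (g = 5*4 = 20)
-13 + g*(-120) = -13 + 20*(-120) = -13 - 2400 = -2413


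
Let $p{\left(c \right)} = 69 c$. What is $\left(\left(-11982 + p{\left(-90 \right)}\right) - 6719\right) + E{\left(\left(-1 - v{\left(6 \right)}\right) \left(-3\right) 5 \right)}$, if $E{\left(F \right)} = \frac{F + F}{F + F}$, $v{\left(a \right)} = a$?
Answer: $-24910$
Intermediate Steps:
$E{\left(F \right)} = 1$ ($E{\left(F \right)} = \frac{2 F}{2 F} = 2 F \frac{1}{2 F} = 1$)
$\left(\left(-11982 + p{\left(-90 \right)}\right) - 6719\right) + E{\left(\left(-1 - v{\left(6 \right)}\right) \left(-3\right) 5 \right)} = \left(\left(-11982 + 69 \left(-90\right)\right) - 6719\right) + 1 = \left(\left(-11982 - 6210\right) - 6719\right) + 1 = \left(-18192 - 6719\right) + 1 = -24911 + 1 = -24910$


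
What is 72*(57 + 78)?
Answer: 9720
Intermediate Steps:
72*(57 + 78) = 72*135 = 9720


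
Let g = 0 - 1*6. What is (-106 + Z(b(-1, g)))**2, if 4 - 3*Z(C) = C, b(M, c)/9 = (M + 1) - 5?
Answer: 72361/9 ≈ 8040.1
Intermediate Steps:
g = -6 (g = 0 - 6 = -6)
b(M, c) = -36 + 9*M (b(M, c) = 9*((M + 1) - 5) = 9*((1 + M) - 5) = 9*(-4 + M) = -36 + 9*M)
Z(C) = 4/3 - C/3
(-106 + Z(b(-1, g)))**2 = (-106 + (4/3 - (-36 + 9*(-1))/3))**2 = (-106 + (4/3 - (-36 - 9)/3))**2 = (-106 + (4/3 - 1/3*(-45)))**2 = (-106 + (4/3 + 15))**2 = (-106 + 49/3)**2 = (-269/3)**2 = 72361/9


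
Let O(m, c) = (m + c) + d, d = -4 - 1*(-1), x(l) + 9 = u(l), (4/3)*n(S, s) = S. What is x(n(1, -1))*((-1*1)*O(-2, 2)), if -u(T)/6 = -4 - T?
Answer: 117/2 ≈ 58.500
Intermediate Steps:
u(T) = 24 + 6*T (u(T) = -6*(-4 - T) = 24 + 6*T)
n(S, s) = 3*S/4
x(l) = 15 + 6*l (x(l) = -9 + (24 + 6*l) = 15 + 6*l)
d = -3 (d = -4 + 1 = -3)
O(m, c) = -3 + c + m (O(m, c) = (m + c) - 3 = (c + m) - 3 = -3 + c + m)
x(n(1, -1))*((-1*1)*O(-2, 2)) = (15 + 6*((¾)*1))*((-1*1)*(-3 + 2 - 2)) = (15 + 6*(¾))*(-1*(-3)) = (15 + 9/2)*3 = (39/2)*3 = 117/2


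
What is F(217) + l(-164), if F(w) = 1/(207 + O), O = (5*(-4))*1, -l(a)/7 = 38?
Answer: -49741/187 ≈ -265.99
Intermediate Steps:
l(a) = -266 (l(a) = -7*38 = -266)
O = -20 (O = -20*1 = -20)
F(w) = 1/187 (F(w) = 1/(207 - 20) = 1/187)
F(217) + l(-164) = 1/187 - 266 = -49741/187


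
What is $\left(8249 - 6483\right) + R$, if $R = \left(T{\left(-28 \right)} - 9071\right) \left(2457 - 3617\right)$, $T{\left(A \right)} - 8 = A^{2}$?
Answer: $9605406$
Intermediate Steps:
$T{\left(A \right)} = 8 + A^{2}$
$R = 9603640$ ($R = \left(\left(8 + \left(-28\right)^{2}\right) - 9071\right) \left(2457 - 3617\right) = \left(\left(8 + 784\right) - 9071\right) \left(-1160\right) = \left(792 - 9071\right) \left(-1160\right) = \left(-8279\right) \left(-1160\right) = 9603640$)
$\left(8249 - 6483\right) + R = \left(8249 - 6483\right) + 9603640 = 1766 + 9603640 = 9605406$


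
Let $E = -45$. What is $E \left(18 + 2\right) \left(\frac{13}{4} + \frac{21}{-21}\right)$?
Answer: $-2025$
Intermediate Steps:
$E \left(18 + 2\right) \left(\frac{13}{4} + \frac{21}{-21}\right) = - 45 \left(18 + 2\right) \left(\frac{13}{4} + \frac{21}{-21}\right) = \left(-45\right) 20 \left(13 \cdot \frac{1}{4} + 21 \left(- \frac{1}{21}\right)\right) = - 900 \left(\frac{13}{4} - 1\right) = \left(-900\right) \frac{9}{4} = -2025$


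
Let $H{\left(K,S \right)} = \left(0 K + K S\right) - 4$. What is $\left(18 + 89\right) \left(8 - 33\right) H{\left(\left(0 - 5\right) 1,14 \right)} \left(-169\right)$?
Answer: $-33453550$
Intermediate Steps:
$H{\left(K,S \right)} = -4 + K S$ ($H{\left(K,S \right)} = \left(0 + K S\right) - 4 = K S - 4 = -4 + K S$)
$\left(18 + 89\right) \left(8 - 33\right) H{\left(\left(0 - 5\right) 1,14 \right)} \left(-169\right) = \left(18 + 89\right) \left(8 - 33\right) \left(-4 + \left(0 - 5\right) 1 \cdot 14\right) \left(-169\right) = 107 \left(-25\right) \left(-4 + \left(-5\right) 1 \cdot 14\right) \left(-169\right) = - 2675 \left(-4 - 70\right) \left(-169\right) = \left(-2675\right) \left(-74\right) \left(-169\right) = 197950 \left(-169\right) = -33453550$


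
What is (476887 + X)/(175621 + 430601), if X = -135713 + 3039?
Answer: 344213/606222 ≈ 0.56780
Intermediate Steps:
X = -132674
(476887 + X)/(175621 + 430601) = (476887 - 132674)/(175621 + 430601) = 344213/606222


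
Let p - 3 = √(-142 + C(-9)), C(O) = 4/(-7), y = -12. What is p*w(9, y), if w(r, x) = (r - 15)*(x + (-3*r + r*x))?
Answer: 2646 + 126*I*√6986 ≈ 2646.0 + 10531.0*I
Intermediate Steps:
w(r, x) = (-15 + r)*(x - 3*r + r*x)
C(O) = -4/7 (C(O) = 4*(-⅐) = -4/7)
p = 3 + I*√6986/7 (p = 3 + √(-142 - 4/7) = 3 + √(-998/7) = 3 + I*√6986/7 ≈ 3.0 + 11.94*I)
p*w(9, y) = (3 + I*√6986/7)*(-15*(-12) - 3*9² + 45*9 - 12*9² - 14*9*(-12)) = (3 + I*√6986/7)*(180 - 3*81 + 405 - 12*81 + 1512) = (3 + I*√6986/7)*(180 - 243 + 405 - 972 + 1512) = (3 + I*√6986/7)*882 = 2646 + 126*I*√6986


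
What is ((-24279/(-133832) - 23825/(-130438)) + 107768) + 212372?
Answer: 2794309698774921/8728389208 ≈ 3.2014e+5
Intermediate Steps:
((-24279/(-133832) - 23825/(-130438)) + 107768) + 212372 = ((-24279*(-1/133832) - 23825*(-1/130438)) + 107768) + 212372 = ((24279/133832 + 23825/130438) + 107768) + 212372 = (3177725801/8728389208 + 107768) + 212372 = 940644225893545/8728389208 + 212372 = 2794309698774921/8728389208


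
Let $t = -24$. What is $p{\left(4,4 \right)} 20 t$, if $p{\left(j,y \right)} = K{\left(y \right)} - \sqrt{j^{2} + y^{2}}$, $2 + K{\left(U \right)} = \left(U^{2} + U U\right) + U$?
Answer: $-16320 + 1920 \sqrt{2} \approx -13605.0$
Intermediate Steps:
$K{\left(U \right)} = -2 + U + 2 U^{2}$ ($K{\left(U \right)} = -2 + \left(\left(U^{2} + U U\right) + U\right) = -2 + \left(\left(U^{2} + U^{2}\right) + U\right) = -2 + \left(2 U^{2} + U\right) = -2 + \left(U + 2 U^{2}\right) = -2 + U + 2 U^{2}$)
$p{\left(j,y \right)} = -2 + y - \sqrt{j^{2} + y^{2}} + 2 y^{2}$ ($p{\left(j,y \right)} = \left(-2 + y + 2 y^{2}\right) - \sqrt{j^{2} + y^{2}} = -2 + y - \sqrt{j^{2} + y^{2}} + 2 y^{2}$)
$p{\left(4,4 \right)} 20 t = \left(-2 + 4 - \sqrt{4^{2} + 4^{2}} + 2 \cdot 4^{2}\right) 20 \left(-24\right) = \left(-2 + 4 - \sqrt{16 + 16} + 2 \cdot 16\right) 20 \left(-24\right) = \left(-2 + 4 - \sqrt{32} + 32\right) 20 \left(-24\right) = \left(-2 + 4 - 4 \sqrt{2} + 32\right) 20 \left(-24\right) = \left(34 - 4 \sqrt{2}\right) 20 \left(-24\right) = \left(680 - 80 \sqrt{2}\right) \left(-24\right) = -16320 + 1920 \sqrt{2}$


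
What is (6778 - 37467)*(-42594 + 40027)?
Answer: 78778663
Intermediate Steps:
(6778 - 37467)*(-42594 + 40027) = -30689*(-2567) = 78778663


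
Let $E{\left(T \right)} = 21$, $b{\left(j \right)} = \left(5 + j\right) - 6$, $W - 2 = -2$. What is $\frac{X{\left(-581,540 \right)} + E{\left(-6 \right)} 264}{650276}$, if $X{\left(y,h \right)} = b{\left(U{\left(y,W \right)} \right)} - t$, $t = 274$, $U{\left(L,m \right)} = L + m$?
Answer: $\frac{1172}{162569} \approx 0.0072092$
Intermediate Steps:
$W = 0$ ($W = 2 - 2 = 0$)
$b{\left(j \right)} = -1 + j$
$X{\left(y,h \right)} = -275 + y$ ($X{\left(y,h \right)} = \left(-1 + \left(y + 0\right)\right) - 274 = \left(-1 + y\right) - 274 = -275 + y$)
$\frac{X{\left(-581,540 \right)} + E{\left(-6 \right)} 264}{650276} = \frac{\left(-275 - 581\right) + 21 \cdot 264}{650276} = \left(-856 + 5544\right) \frac{1}{650276} = 4688 \cdot \frac{1}{650276} = \frac{1172}{162569}$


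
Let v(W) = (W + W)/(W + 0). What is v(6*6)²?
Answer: 4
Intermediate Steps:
v(W) = 2 (v(W) = (2*W)/W = 2)
v(6*6)² = 2² = 4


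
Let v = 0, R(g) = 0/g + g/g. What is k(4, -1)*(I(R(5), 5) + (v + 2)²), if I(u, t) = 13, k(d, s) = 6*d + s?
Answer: 391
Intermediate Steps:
R(g) = 1 (R(g) = 0 + 1 = 1)
k(d, s) = s + 6*d
k(4, -1)*(I(R(5), 5) + (v + 2)²) = (-1 + 6*4)*(13 + (0 + 2)²) = (-1 + 24)*(13 + 2²) = 23*(13 + 4) = 23*17 = 391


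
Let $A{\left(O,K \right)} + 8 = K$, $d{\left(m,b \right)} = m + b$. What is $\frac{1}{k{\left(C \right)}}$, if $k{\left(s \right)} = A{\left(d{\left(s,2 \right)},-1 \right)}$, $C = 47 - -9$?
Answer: $- \frac{1}{9} \approx -0.11111$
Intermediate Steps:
$d{\left(m,b \right)} = b + m$
$A{\left(O,K \right)} = -8 + K$
$C = 56$ ($C = 47 + 9 = 56$)
$k{\left(s \right)} = -9$ ($k{\left(s \right)} = -8 - 1 = -9$)
$\frac{1}{k{\left(C \right)}} = \frac{1}{-9} = - \frac{1}{9}$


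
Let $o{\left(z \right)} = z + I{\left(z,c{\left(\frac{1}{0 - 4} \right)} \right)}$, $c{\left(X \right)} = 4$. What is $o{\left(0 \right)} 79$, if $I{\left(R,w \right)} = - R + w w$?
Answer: $1264$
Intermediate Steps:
$I{\left(R,w \right)} = w^{2} - R$ ($I{\left(R,w \right)} = - R + w^{2} = w^{2} - R$)
$o{\left(z \right)} = 16$ ($o{\left(z \right)} = z - \left(-16 + z\right) = 16$)
$o{\left(0 \right)} 79 = 16 \cdot 79 = 1264$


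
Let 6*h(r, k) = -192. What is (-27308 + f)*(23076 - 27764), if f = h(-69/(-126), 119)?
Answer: 128169920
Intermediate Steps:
h(r, k) = -32 (h(r, k) = (⅙)*(-192) = -32)
f = -32
(-27308 + f)*(23076 - 27764) = (-27308 - 32)*(23076 - 27764) = -27340*(-4688) = 128169920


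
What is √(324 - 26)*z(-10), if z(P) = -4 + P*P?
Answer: 96*√298 ≈ 1657.2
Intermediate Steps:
z(P) = -4 + P²
√(324 - 26)*z(-10) = √(324 - 26)*(-4 + (-10)²) = √298*(-4 + 100) = √298*96 = 96*√298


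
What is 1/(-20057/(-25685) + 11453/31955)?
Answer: 14922985/17001668 ≈ 0.87774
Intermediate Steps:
1/(-20057/(-25685) + 11453/31955) = 1/(-20057*(-1/25685) + 11453*(1/31955)) = 1/(20057/25685 + 11453/31955) = 1/(17001668/14922985) = 14922985/17001668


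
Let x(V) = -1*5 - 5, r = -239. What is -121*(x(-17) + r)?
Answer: 30129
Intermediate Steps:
x(V) = -10 (x(V) = -5 - 5 = -10)
-121*(x(-17) + r) = -121*(-10 - 239) = -121*(-249) = 30129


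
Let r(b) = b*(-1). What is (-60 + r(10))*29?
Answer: -2030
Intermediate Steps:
r(b) = -b
(-60 + r(10))*29 = (-60 - 1*10)*29 = (-60 - 10)*29 = -70*29 = -2030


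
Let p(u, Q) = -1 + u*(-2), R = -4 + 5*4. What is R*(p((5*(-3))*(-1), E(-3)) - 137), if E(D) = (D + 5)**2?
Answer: -2688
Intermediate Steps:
E(D) = (5 + D)**2
R = 16 (R = -4 + 20 = 16)
p(u, Q) = -1 - 2*u
R*(p((5*(-3))*(-1), E(-3)) - 137) = 16*((-1 - 2*5*(-3)*(-1)) - 137) = 16*((-1 - (-30)*(-1)) - 137) = 16*((-1 - 2*15) - 137) = 16*((-1 - 30) - 137) = 16*(-31 - 137) = 16*(-168) = -2688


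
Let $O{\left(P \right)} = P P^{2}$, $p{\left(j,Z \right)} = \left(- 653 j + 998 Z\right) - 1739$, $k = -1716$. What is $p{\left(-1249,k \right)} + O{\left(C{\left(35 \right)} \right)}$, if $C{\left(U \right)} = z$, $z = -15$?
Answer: $-902085$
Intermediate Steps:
$p{\left(j,Z \right)} = -1739 - 653 j + 998 Z$
$C{\left(U \right)} = -15$
$O{\left(P \right)} = P^{3}$
$p{\left(-1249,k \right)} + O{\left(C{\left(35 \right)} \right)} = \left(-1739 - -815597 + 998 \left(-1716\right)\right) + \left(-15\right)^{3} = \left(-1739 + 815597 - 1712568\right) - 3375 = -898710 - 3375 = -902085$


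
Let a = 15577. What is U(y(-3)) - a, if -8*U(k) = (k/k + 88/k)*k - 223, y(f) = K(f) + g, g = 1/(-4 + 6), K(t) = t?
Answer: -248957/16 ≈ -15560.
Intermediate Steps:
g = ½ (g = 1/2 = ½ ≈ 0.50000)
y(f) = ½ + f (y(f) = f + ½ = ½ + f)
U(k) = 223/8 - k*(1 + 88/k)/8 (U(k) = -((k/k + 88/k)*k - 223)/8 = -((1 + 88/k)*k - 223)/8 = -(k*(1 + 88/k) - 223)/8 = -(-223 + k*(1 + 88/k))/8 = 223/8 - k*(1 + 88/k)/8)
U(y(-3)) - a = (135/8 - (½ - 3)/8) - 1*15577 = (135/8 - ⅛*(-5/2)) - 15577 = (135/8 + 5/16) - 15577 = 275/16 - 15577 = -248957/16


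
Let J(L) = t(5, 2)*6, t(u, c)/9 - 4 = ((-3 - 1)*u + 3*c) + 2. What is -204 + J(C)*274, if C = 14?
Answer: -118572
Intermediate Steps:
t(u, c) = 54 - 36*u + 27*c (t(u, c) = 36 + 9*(((-3 - 1)*u + 3*c) + 2) = 36 + 9*((-4*u + 3*c) + 2) = 36 + 9*(2 - 4*u + 3*c) = 36 + (18 - 36*u + 27*c) = 54 - 36*u + 27*c)
J(L) = -432 (J(L) = (54 - 36*5 + 27*2)*6 = (54 - 180 + 54)*6 = -72*6 = -432)
-204 + J(C)*274 = -204 - 432*274 = -204 - 118368 = -118572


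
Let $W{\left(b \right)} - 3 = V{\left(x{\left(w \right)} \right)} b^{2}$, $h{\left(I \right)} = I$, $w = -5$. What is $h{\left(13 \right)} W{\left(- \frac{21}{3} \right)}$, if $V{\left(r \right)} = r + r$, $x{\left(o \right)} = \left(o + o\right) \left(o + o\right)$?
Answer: $127439$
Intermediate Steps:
$x{\left(o \right)} = 4 o^{2}$ ($x{\left(o \right)} = 2 o 2 o = 4 o^{2}$)
$V{\left(r \right)} = 2 r$
$W{\left(b \right)} = 3 + 200 b^{2}$ ($W{\left(b \right)} = 3 + 2 \cdot 4 \left(-5\right)^{2} b^{2} = 3 + 2 \cdot 4 \cdot 25 b^{2} = 3 + 2 \cdot 100 b^{2} = 3 + 200 b^{2}$)
$h{\left(13 \right)} W{\left(- \frac{21}{3} \right)} = 13 \left(3 + 200 \left(- \frac{21}{3}\right)^{2}\right) = 13 \left(3 + 200 \left(\left(-21\right) \frac{1}{3}\right)^{2}\right) = 13 \left(3 + 200 \left(-7\right)^{2}\right) = 13 \left(3 + 200 \cdot 49\right) = 13 \left(3 + 9800\right) = 13 \cdot 9803 = 127439$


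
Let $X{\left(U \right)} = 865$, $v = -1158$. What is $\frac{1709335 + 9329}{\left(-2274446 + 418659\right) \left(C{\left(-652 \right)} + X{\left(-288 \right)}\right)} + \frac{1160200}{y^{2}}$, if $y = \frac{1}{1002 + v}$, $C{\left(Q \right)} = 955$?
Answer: $\frac{1254781137840025386}{44441215} \approx 2.8235 \cdot 10^{10}$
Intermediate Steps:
$y = - \frac{1}{156}$ ($y = \frac{1}{1002 - 1158} = \frac{1}{-156} = - \frac{1}{156} \approx -0.0064103$)
$\frac{1709335 + 9329}{\left(-2274446 + 418659\right) \left(C{\left(-652 \right)} + X{\left(-288 \right)}\right)} + \frac{1160200}{y^{2}} = \frac{1709335 + 9329}{\left(-2274446 + 418659\right) \left(955 + 865\right)} + \frac{1160200}{\left(- \frac{1}{156}\right)^{2}} = \frac{1718664}{\left(-1855787\right) 1820} + 1160200 \frac{1}{\frac{1}{24336}} = \frac{1718664}{-3377532340} + 1160200 \cdot 24336 = 1718664 \left(- \frac{1}{3377532340}\right) + 28234627200 = - \frac{22614}{44441215} + 28234627200 = \frac{1254781137840025386}{44441215}$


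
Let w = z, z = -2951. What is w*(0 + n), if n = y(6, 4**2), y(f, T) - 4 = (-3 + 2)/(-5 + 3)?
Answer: -26559/2 ≈ -13280.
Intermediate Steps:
y(f, T) = 9/2 (y(f, T) = 4 + (-3 + 2)/(-5 + 3) = 4 - 1/(-2) = 4 - 1*(-1/2) = 4 + 1/2 = 9/2)
n = 9/2 ≈ 4.5000
w = -2951
w*(0 + n) = -2951*(0 + 9/2) = -2951*9/2 = -26559/2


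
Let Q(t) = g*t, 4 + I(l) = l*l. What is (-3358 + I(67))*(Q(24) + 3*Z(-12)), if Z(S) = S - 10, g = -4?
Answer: -182574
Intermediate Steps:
Z(S) = -10 + S
I(l) = -4 + l**2 (I(l) = -4 + l*l = -4 + l**2)
Q(t) = -4*t
(-3358 + I(67))*(Q(24) + 3*Z(-12)) = (-3358 + (-4 + 67**2))*(-4*24 + 3*(-10 - 12)) = (-3358 + (-4 + 4489))*(-96 + 3*(-22)) = (-3358 + 4485)*(-96 - 66) = 1127*(-162) = -182574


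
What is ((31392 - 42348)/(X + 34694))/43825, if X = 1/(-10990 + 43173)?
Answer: -352596948/48933110656475 ≈ -7.2057e-6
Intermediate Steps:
X = 1/32183 ≈ 3.1072e-5
((31392 - 42348)/(X + 34694))/43825 = ((31392 - 42348)/(1/32183 + 34694))/43825 = -10956/1116557003/32183*(1/43825) = -10956*32183/1116557003*(1/43825) = -352596948/1116557003*1/43825 = -352596948/48933110656475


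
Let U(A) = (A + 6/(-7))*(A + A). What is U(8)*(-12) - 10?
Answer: -9670/7 ≈ -1381.4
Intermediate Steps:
U(A) = 2*A*(-6/7 + A) (U(A) = (A + 6*(-1/7))*(2*A) = (A - 6/7)*(2*A) = (-6/7 + A)*(2*A) = 2*A*(-6/7 + A))
U(8)*(-12) - 10 = ((2/7)*8*(-6 + 7*8))*(-12) - 10 = ((2/7)*8*(-6 + 56))*(-12) - 10 = ((2/7)*8*50)*(-12) - 10 = (800/7)*(-12) - 10 = -9600/7 - 10 = -9670/7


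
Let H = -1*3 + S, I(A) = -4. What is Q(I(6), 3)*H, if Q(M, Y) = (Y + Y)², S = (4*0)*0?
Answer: -108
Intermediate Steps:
S = 0 (S = 0*0 = 0)
Q(M, Y) = 4*Y² (Q(M, Y) = (2*Y)² = 4*Y²)
H = -3 (H = -1*3 + 0 = -3 + 0 = -3)
Q(I(6), 3)*H = (4*3²)*(-3) = (4*9)*(-3) = 36*(-3) = -108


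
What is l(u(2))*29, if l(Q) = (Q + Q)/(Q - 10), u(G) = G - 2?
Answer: 0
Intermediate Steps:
u(G) = -2 + G
l(Q) = 2*Q/(-10 + Q) (l(Q) = (2*Q)/(-10 + Q) = 2*Q/(-10 + Q))
l(u(2))*29 = (2*(-2 + 2)/(-10 + (-2 + 2)))*29 = (2*0/(-10 + 0))*29 = (2*0/(-10))*29 = (2*0*(-⅒))*29 = 0*29 = 0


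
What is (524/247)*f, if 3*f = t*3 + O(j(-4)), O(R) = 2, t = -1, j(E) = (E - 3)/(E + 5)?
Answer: -524/741 ≈ -0.70715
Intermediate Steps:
j(E) = (-3 + E)/(5 + E)
f = -⅓ (f = (-1*3 + 2)/3 = (-3 + 2)/3 = (⅓)*(-1) = -⅓ ≈ -0.33333)
(524/247)*f = (524/247)*(-⅓) = -524/741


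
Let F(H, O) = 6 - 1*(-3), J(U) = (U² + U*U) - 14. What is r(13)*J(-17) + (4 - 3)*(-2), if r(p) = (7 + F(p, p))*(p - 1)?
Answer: 108286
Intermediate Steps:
J(U) = -14 + 2*U² (J(U) = (U² + U²) - 14 = 2*U² - 14 = -14 + 2*U²)
F(H, O) = 9 (F(H, O) = 6 + 3 = 9)
r(p) = -16 + 16*p (r(p) = (7 + 9)*(p - 1) = 16*(-1 + p) = -16 + 16*p)
r(13)*J(-17) + (4 - 3)*(-2) = (-16 + 16*13)*(-14 + 2*(-17)²) + (4 - 3)*(-2) = (-16 + 208)*(-14 + 2*289) + 1*(-2) = 192*(-14 + 578) - 2 = 192*564 - 2 = 108288 - 2 = 108286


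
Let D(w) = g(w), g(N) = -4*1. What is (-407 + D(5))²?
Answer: 168921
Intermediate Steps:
g(N) = -4
D(w) = -4
(-407 + D(5))² = (-407 - 4)² = (-411)² = 168921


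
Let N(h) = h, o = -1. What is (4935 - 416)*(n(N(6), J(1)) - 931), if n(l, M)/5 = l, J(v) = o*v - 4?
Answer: -4071619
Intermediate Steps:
J(v) = -4 - v (J(v) = -v - 4 = -4 - v)
n(l, M) = 5*l
(4935 - 416)*(n(N(6), J(1)) - 931) = (4935 - 416)*(5*6 - 931) = 4519*(30 - 931) = 4519*(-901) = -4071619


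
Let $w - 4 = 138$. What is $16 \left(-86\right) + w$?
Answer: $-1234$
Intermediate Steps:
$w = 142$ ($w = 4 + 138 = 142$)
$16 \left(-86\right) + w = 16 \left(-86\right) + 142 = -1376 + 142 = -1234$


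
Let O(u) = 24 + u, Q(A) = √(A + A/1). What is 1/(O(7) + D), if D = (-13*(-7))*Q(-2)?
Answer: 31/34085 - 182*I/34085 ≈ 0.00090949 - 0.0053396*I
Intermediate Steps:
Q(A) = √2*√A (Q(A) = √(A + A*1) = √(A + A) = √(2*A) = √2*√A)
D = 182*I (D = (-13*(-7))*(√2*√(-2)) = 91*(√2*(I*√2)) = 91*(2*I) = 182*I ≈ 182.0*I)
1/(O(7) + D) = 1/((24 + 7) + 182*I) = 1/(31 + 182*I) = (31 - 182*I)/34085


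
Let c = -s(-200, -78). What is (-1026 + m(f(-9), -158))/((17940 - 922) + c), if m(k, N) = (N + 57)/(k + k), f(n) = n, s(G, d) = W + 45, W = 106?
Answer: -18367/303606 ≈ -0.060496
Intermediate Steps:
s(G, d) = 151 (s(G, d) = 106 + 45 = 151)
m(k, N) = (57 + N)/(2*k) (m(k, N) = (57 + N)/((2*k)) = (57 + N)*(1/(2*k)) = (57 + N)/(2*k))
c = -151 (c = -1*151 = -151)
(-1026 + m(f(-9), -158))/((17940 - 922) + c) = (-1026 + (½)*(57 - 158)/(-9))/((17940 - 922) - 151) = (-1026 + (½)*(-⅑)*(-101))/(17018 - 151) = (-1026 + 101/18)/16867 = -18367/18*1/16867 = -18367/303606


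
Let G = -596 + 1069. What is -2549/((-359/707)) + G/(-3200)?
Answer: 5766687793/1148800 ≈ 5019.8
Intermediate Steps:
G = 473
-2549/((-359/707)) + G/(-3200) = -2549/((-359/707)) + 473/(-3200) = -2549/((-359*1/707)) + 473*(-1/3200) = -2549/(-359/707) - 473/3200 = -2549*(-707/359) - 473/3200 = 1802143/359 - 473/3200 = 5766687793/1148800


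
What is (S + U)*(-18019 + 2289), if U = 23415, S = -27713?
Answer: 67607540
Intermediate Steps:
(S + U)*(-18019 + 2289) = (-27713 + 23415)*(-18019 + 2289) = -4298*(-15730) = 67607540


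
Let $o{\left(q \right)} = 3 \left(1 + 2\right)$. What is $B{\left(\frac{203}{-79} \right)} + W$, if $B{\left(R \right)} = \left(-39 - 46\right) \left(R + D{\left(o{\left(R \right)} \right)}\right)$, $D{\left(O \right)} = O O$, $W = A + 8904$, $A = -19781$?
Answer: $- \frac{1385943}{79} \approx -17544.0$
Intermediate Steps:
$o{\left(q \right)} = 9$ ($o{\left(q \right)} = 3 \cdot 3 = 9$)
$W = -10877$ ($W = -19781 + 8904 = -10877$)
$D{\left(O \right)} = O^{2}$
$B{\left(R \right)} = -6885 - 85 R$ ($B{\left(R \right)} = \left(-39 - 46\right) \left(R + 9^{2}\right) = - 85 \left(R + 81\right) = - 85 \left(81 + R\right) = -6885 - 85 R$)
$B{\left(\frac{203}{-79} \right)} + W = \left(-6885 - 85 \frac{203}{-79}\right) - 10877 = \left(-6885 - 85 \cdot 203 \left(- \frac{1}{79}\right)\right) - 10877 = \left(-6885 - - \frac{17255}{79}\right) - 10877 = \left(-6885 + \frac{17255}{79}\right) - 10877 = - \frac{526660}{79} - 10877 = - \frac{1385943}{79}$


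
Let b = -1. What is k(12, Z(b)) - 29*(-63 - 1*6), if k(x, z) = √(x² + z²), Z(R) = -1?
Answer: 2001 + √145 ≈ 2013.0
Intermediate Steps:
k(12, Z(b)) - 29*(-63 - 1*6) = √(12² + (-1)²) - 29*(-63 - 1*6) = √(144 + 1) - 29*(-63 - 6) = √145 - 29*(-69) = √145 + 2001 = 2001 + √145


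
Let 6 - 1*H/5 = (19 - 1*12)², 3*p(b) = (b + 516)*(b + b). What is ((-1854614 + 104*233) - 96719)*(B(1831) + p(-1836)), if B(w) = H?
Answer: -3113164216965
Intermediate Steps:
p(b) = 2*b*(516 + b)/3 (p(b) = ((b + 516)*(b + b))/3 = ((516 + b)*(2*b))/3 = (2*b*(516 + b))/3 = 2*b*(516 + b)/3)
H = -215 (H = 30 - 5*(19 - 1*12)² = 30 - 5*(19 - 12)² = 30 - 5*7² = 30 - 5*49 = 30 - 245 = -215)
B(w) = -215
((-1854614 + 104*233) - 96719)*(B(1831) + p(-1836)) = ((-1854614 + 104*233) - 96719)*(-215 + (⅔)*(-1836)*(516 - 1836)) = ((-1854614 + 24232) - 96719)*(-215 + (⅔)*(-1836)*(-1320)) = (-1830382 - 96719)*(-215 + 1615680) = -1927101*1615465 = -3113164216965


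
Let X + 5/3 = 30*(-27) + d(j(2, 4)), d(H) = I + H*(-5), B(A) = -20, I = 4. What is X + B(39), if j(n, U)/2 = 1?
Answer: -2513/3 ≈ -837.67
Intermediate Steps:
j(n, U) = 2 (j(n, U) = 2*1 = 2)
d(H) = 4 - 5*H (d(H) = 4 + H*(-5) = 4 - 5*H)
X = -2453/3 (X = -5/3 + (30*(-27) + (4 - 5*2)) = -5/3 + (-810 + (4 - 10)) = -5/3 + (-810 - 6) = -5/3 - 816 = -2453/3 ≈ -817.67)
X + B(39) = -2453/3 - 20 = -2513/3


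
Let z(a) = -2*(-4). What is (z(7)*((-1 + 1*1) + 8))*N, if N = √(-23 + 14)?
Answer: 192*I ≈ 192.0*I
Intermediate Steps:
N = 3*I (N = √(-9) = 3*I ≈ 3.0*I)
z(a) = 8
(z(7)*((-1 + 1*1) + 8))*N = (8*((-1 + 1*1) + 8))*(3*I) = (8*((-1 + 1) + 8))*(3*I) = (8*(0 + 8))*(3*I) = (8*8)*(3*I) = 64*(3*I) = 192*I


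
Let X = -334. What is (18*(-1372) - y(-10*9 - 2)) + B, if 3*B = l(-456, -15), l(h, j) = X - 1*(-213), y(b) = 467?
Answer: -75610/3 ≈ -25203.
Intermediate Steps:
l(h, j) = -121 (l(h, j) = -334 - 1*(-213) = -334 + 213 = -121)
B = -121/3 (B = (⅓)*(-121) = -121/3 ≈ -40.333)
(18*(-1372) - y(-10*9 - 2)) + B = (18*(-1372) - 1*467) - 121/3 = (-24696 - 467) - 121/3 = -25163 - 121/3 = -75610/3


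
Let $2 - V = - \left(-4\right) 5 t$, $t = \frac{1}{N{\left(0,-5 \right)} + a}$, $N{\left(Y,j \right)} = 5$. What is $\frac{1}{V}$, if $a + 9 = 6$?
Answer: $- \frac{1}{8} \approx -0.125$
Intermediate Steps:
$a = -3$ ($a = -9 + 6 = -3$)
$t = \frac{1}{2}$ ($t = \frac{1}{5 - 3} = \frac{1}{2} \approx 0.5$)
$V = -8$ ($V = 2 - - \left(-4\right) 5 \cdot \frac{1}{2} = 2 - \left(-1\right) \left(-20\right) \frac{1}{2} = 2 - 20 \cdot \frac{1}{2} = 2 - 10 = -8$)
$\frac{1}{V} = \frac{1}{-8} = - \frac{1}{8}$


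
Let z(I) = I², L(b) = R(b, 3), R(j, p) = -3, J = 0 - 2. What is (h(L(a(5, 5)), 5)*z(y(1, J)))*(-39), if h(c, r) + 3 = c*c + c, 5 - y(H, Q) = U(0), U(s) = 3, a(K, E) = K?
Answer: -468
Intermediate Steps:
J = -2
y(H, Q) = 2 (y(H, Q) = 5 - 1*3 = 5 - 3 = 2)
L(b) = -3
h(c, r) = -3 + c + c² (h(c, r) = -3 + (c*c + c) = -3 + (c² + c) = -3 + (c + c²) = -3 + c + c²)
(h(L(a(5, 5)), 5)*z(y(1, J)))*(-39) = ((-3 - 3 + (-3)²)*2²)*(-39) = ((-3 - 3 + 9)*4)*(-39) = (3*4)*(-39) = 12*(-39) = -468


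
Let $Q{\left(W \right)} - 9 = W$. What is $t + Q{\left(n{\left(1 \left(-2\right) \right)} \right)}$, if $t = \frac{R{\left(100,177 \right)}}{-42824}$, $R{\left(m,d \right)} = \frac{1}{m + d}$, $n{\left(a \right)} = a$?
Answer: $\frac{83035735}{11862248} \approx 7.0$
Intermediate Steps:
$R{\left(m,d \right)} = \frac{1}{d + m}$
$Q{\left(W \right)} = 9 + W$
$t = - \frac{1}{11862248}$ ($t = \frac{1}{\left(177 + 100\right) \left(-42824\right)} = \frac{1}{277} \left(- \frac{1}{42824}\right) = - \frac{1}{11862248} \approx -8.4301 \cdot 10^{-8}$)
$t + Q{\left(n{\left(1 \left(-2\right) \right)} \right)} = - \frac{1}{11862248} + \left(9 + 1 \left(-2\right)\right) = - \frac{1}{11862248} + \left(9 - 2\right) = - \frac{1}{11862248} + 7 = \frac{83035735}{11862248}$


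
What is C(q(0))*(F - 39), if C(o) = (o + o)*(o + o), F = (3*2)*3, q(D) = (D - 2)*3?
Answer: -3024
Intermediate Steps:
q(D) = -6 + 3*D (q(D) = (-2 + D)*3 = -6 + 3*D)
F = 18 (F = 6*3 = 18)
C(o) = 4*o² (C(o) = (2*o)*(2*o) = 4*o²)
C(q(0))*(F - 39) = (4*(-6 + 3*0)²)*(18 - 39) = (4*(-6 + 0)²)*(-21) = (4*(-6)²)*(-21) = (4*36)*(-21) = 144*(-21) = -3024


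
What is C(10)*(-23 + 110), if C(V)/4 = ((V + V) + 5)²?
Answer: 217500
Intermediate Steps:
C(V) = 4*(5 + 2*V)² (C(V) = 4*((V + V) + 5)² = 4*(2*V + 5)² = 4*(5 + 2*V)²)
C(10)*(-23 + 110) = (4*(5 + 2*10)²)*(-23 + 110) = (4*(5 + 20)²)*87 = (4*25²)*87 = (4*625)*87 = 2500*87 = 217500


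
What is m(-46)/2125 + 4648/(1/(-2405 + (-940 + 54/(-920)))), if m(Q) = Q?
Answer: -759900330008/48875 ≈ -1.5548e+7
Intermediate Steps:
m(-46)/2125 + 4648/(1/(-2405 + (-940 + 54/(-920)))) = -46/2125 + 4648/(1/(-2405 + (-940 + 54/(-920)))) = -46*1/2125 + 4648/(1/(-2405 + (-940 + 54*(-1/920)))) = -46/2125 + 4648/(1/(-2405 + (-940 - 27/460))) = -46/2125 + 4648/(1/(-2405 - 432427/460)) = -46/2125 + 4648/(1/(-1538727/460)) = -46/2125 + 4648/(-460/1538727) = -46/2125 + 4648*(-1538727/460) = -46/2125 - 1788000774/115 = -759900330008/48875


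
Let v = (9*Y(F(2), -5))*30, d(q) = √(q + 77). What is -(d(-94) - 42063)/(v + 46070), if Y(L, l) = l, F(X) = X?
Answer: 42063/44720 - I*√17/44720 ≈ 0.94059 - 9.2198e-5*I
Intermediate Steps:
d(q) = √(77 + q)
v = -1350 (v = (9*(-5))*30 = -45*30 = -1350)
-(d(-94) - 42063)/(v + 46070) = -(√(77 - 94) - 42063)/(-1350 + 46070) = -(√(-17) - 42063)/44720 = -(I*√17 - 42063)/44720 = -(-42063 + I*√17)/44720 = -(-42063/44720 + I*√17/44720) = 42063/44720 - I*√17/44720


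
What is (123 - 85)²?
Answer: 1444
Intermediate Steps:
(123 - 85)² = 38² = 1444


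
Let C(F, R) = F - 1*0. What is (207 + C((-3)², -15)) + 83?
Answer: 299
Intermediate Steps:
C(F, R) = F (C(F, R) = F + 0 = F)
(207 + C((-3)², -15)) + 83 = (207 + (-3)²) + 83 = (207 + 9) + 83 = 216 + 83 = 299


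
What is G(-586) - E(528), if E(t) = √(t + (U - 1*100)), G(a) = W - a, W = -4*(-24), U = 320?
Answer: 682 - 2*√187 ≈ 654.65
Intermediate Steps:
W = 96
G(a) = 96 - a
E(t) = √(220 + t) (E(t) = √(t + (320 - 1*100)) = √(t + (320 - 100)) = √(t + 220) = √(220 + t))
G(-586) - E(528) = (96 - 1*(-586)) - √(220 + 528) = (96 + 586) - √748 = 682 - 2*√187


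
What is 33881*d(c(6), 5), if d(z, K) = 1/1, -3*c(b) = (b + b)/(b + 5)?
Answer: 33881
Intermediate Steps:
c(b) = -2*b/(3*(5 + b)) (c(b) = -(b + b)/(3*(b + 5)) = -2*b/(3*(5 + b)))
d(z, K) = 1
33881*d(c(6), 5) = 33881*1 = 33881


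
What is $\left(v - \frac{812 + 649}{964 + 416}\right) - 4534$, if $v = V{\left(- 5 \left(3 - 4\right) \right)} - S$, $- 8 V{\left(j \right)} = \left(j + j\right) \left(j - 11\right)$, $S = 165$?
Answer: $- \frac{2158577}{460} \approx -4692.6$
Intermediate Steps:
$V{\left(j \right)} = - \frac{j \left(-11 + j\right)}{4}$ ($V{\left(j \right)} = - \frac{\left(j + j\right) \left(j - 11\right)}{8} = - \frac{2 j \left(-11 + j\right)}{8} = - \frac{j \left(-11 + j\right)}{4}$)
$v = - \frac{315}{2}$ ($v = \frac{- 5 \left(3 - 4\right) \left(11 - - 5 \left(3 - 4\right)\right)}{4} - 165 = \frac{\left(-5\right) \left(-1\right) \left(11 - \left(-5\right) \left(-1\right)\right)}{4} - 165 = \frac{1}{4} \cdot 5 \left(11 - 5\right) - 165 = \frac{1}{4} \cdot 5 \cdot 6 - 165 = \frac{15}{2} - 165 = - \frac{315}{2} \approx -157.5$)
$\left(v - \frac{812 + 649}{964 + 416}\right) - 4534 = \left(- \frac{315}{2} - \frac{812 + 649}{964 + 416}\right) - 4534 = \left(- \frac{315}{2} - \frac{1461}{1380}\right) - 4534 = \left(- \frac{315}{2} - 1461 \cdot \frac{1}{1380}\right) - 4534 = \left(- \frac{315}{2} - \frac{487}{460}\right) - 4534 = - \frac{72937}{460} - 4534 = - \frac{2158577}{460}$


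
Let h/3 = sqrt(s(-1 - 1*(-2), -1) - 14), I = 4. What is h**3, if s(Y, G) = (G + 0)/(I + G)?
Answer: -129*I*sqrt(129) ≈ -1465.2*I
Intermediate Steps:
s(Y, G) = G/(4 + G) (s(Y, G) = (G + 0)/(4 + G) = G/(4 + G))
h = I*sqrt(129) (h = 3*sqrt(-1/(4 - 1) - 14) = 3*sqrt(-1/3 - 14) = 3*sqrt(-43/3) = 3*(I*sqrt(129)/3) = I*sqrt(129) ≈ 11.358*I)
h**3 = (I*sqrt(129))**3 = -129*I*sqrt(129)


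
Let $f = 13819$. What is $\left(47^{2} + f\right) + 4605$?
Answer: $20633$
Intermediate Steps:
$\left(47^{2} + f\right) + 4605 = \left(47^{2} + 13819\right) + 4605 = \left(2209 + 13819\right) + 4605 = 16028 + 4605 = 20633$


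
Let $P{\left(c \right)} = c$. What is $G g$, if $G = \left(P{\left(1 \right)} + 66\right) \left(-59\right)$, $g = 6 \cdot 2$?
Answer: $-47436$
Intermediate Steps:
$g = 12$
$G = -3953$ ($G = \left(1 + 66\right) \left(-59\right) = 67 \left(-59\right) = -3953$)
$G g = \left(-3953\right) 12 = -47436$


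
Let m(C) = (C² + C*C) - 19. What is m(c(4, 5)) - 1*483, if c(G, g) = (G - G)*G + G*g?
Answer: 298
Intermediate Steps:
c(G, g) = G*g (c(G, g) = 0*G + G*g = 0 + G*g = G*g)
m(C) = -19 + 2*C² (m(C) = (C² + C²) - 19 = 2*C² - 19 = -19 + 2*C²)
m(c(4, 5)) - 1*483 = (-19 + 2*(4*5)²) - 1*483 = (-19 + 2*20²) - 483 = (-19 + 2*400) - 483 = (-19 + 800) - 483 = 781 - 483 = 298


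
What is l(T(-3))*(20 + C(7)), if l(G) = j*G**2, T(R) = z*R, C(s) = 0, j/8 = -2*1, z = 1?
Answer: -2880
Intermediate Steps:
j = -16 (j = 8*(-2*1) = 8*(-2) = -16)
T(R) = R (T(R) = 1*R = R)
l(G) = -16*G**2
l(T(-3))*(20 + C(7)) = (-16*(-3)**2)*(20 + 0) = -16*9*20 = -144*20 = -2880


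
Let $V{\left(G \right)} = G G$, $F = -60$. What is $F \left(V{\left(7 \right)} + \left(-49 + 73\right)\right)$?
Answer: $-4380$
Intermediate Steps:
$V{\left(G \right)} = G^{2}$
$F \left(V{\left(7 \right)} + \left(-49 + 73\right)\right) = - 60 \left(7^{2} + \left(-49 + 73\right)\right) = - 60 \left(49 + 24\right) = \left(-60\right) 73 = -4380$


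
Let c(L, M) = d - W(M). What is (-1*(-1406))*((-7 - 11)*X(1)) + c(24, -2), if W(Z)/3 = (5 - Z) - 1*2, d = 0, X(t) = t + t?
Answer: -50631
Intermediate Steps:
X(t) = 2*t
W(Z) = 9 - 3*Z (W(Z) = 3*((5 - Z) - 1*2) = 3*((5 - Z) - 2) = 3*(3 - Z) = 9 - 3*Z)
c(L, M) = -9 + 3*M (c(L, M) = 0 - (9 - 3*M) = 0 + (-9 + 3*M) = -9 + 3*M)
(-1*(-1406))*((-7 - 11)*X(1)) + c(24, -2) = (-1*(-1406))*((-7 - 11)*(2*1)) + (-9 + 3*(-2)) = 1406*(-18*2) + (-9 - 6) = 1406*(-36) - 15 = -50616 - 15 = -50631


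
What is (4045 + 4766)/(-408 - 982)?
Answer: -8811/1390 ≈ -6.3389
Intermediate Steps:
(4045 + 4766)/(-408 - 982) = 8811/(-1390) = 8811*(-1/1390) = -8811/1390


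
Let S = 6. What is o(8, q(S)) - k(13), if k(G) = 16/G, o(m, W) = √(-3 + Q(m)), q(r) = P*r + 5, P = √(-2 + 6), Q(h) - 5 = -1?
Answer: -3/13 ≈ -0.23077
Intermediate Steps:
Q(h) = 4 (Q(h) = 5 - 1 = 4)
P = 2 (P = √4 = 2)
q(r) = 5 + 2*r (q(r) = 2*r + 5 = 5 + 2*r)
o(m, W) = 1 (o(m, W) = √(-3 + 4) = √1 = 1)
o(8, q(S)) - k(13) = 1 - 16/13 = -3/13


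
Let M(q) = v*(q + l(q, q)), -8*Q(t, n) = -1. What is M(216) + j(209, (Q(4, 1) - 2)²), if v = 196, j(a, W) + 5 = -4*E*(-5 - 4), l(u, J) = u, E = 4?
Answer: 84811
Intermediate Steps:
Q(t, n) = ⅛ (Q(t, n) = -⅛*(-1) = ⅛)
j(a, W) = 139 (j(a, W) = -5 - 16*(-5 - 4) = -5 - 16*(-9) = -5 - 4*(-36) = -5 + 144 = 139)
M(q) = 392*q (M(q) = 196*(q + q) = 196*(2*q) = 392*q)
M(216) + j(209, (Q(4, 1) - 2)²) = 392*216 + 139 = 84672 + 139 = 84811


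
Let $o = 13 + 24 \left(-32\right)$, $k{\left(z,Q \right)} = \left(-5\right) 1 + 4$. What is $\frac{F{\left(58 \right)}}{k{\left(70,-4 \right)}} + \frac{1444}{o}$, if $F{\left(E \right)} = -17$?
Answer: $\frac{11391}{755} \approx 15.087$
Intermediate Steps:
$k{\left(z,Q \right)} = -1$ ($k{\left(z,Q \right)} = -5 + 4 = -1$)
$o = -755$ ($o = 13 - 768 = -755$)
$\frac{F{\left(58 \right)}}{k{\left(70,-4 \right)}} + \frac{1444}{o} = - \frac{17}{-1} + \frac{1444}{-755} = \left(-17\right) \left(-1\right) + 1444 \left(- \frac{1}{755}\right) = 17 - \frac{1444}{755} = \frac{11391}{755}$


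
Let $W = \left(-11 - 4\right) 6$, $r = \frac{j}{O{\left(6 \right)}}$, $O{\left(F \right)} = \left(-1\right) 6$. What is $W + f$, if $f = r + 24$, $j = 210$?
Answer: $-101$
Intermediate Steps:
$O{\left(F \right)} = -6$
$r = -35$ ($r = \frac{210}{-6} = 210 \left(- \frac{1}{6}\right) = -35$)
$W = -90$ ($W = \left(-15\right) 6 = -90$)
$f = -11$ ($f = -35 + 24 = -11$)
$W + f = -90 - 11 = -101$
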